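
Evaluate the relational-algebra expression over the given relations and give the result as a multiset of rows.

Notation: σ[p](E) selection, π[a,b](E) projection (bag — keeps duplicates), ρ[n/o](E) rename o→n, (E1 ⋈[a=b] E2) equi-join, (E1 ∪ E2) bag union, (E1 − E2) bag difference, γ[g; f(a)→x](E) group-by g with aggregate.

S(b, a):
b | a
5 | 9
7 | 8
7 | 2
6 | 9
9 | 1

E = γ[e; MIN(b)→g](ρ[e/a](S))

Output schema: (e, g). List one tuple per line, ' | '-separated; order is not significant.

Subexpression sizes:
  S → 5
  ρ[e/a](S) → 5
  γ[e; MIN(b)→g](ρ[e/a](S)) → 4

== RESULT ==
e | g
1 | 9
2 | 7
8 | 7
9 | 5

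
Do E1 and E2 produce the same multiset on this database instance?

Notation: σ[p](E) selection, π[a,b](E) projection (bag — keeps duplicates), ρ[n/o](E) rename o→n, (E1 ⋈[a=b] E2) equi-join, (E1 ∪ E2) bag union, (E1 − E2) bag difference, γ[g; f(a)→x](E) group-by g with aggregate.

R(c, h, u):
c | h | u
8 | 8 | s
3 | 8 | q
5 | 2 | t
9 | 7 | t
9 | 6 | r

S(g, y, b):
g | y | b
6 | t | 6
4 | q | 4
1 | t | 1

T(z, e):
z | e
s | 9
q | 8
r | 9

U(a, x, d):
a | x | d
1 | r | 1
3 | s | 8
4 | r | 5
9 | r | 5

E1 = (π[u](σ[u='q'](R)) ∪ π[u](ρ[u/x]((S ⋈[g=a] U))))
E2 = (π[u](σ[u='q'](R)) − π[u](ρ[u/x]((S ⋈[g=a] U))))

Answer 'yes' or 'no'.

E1 stepwise |·|:
  R → 5
  σ[u='q'](R) → 1
  π[u](σ[u='q'](R)) → 1
  S → 3
  U → 4
  (S ⋈[g=a] U) → 2
  ρ[u/x]((S ⋈[g=a] U)) → 2
  π[u](ρ[u/x]((S ⋈[g=a] U))) → 2
  (π[u](σ[u='q'](R)) ∪ π[u](ρ[u/x]((S ⋈[g=a] U)))) → 3
E2 stepwise |·|:
  R → 5
  σ[u='q'](R) → 1
  π[u](σ[u='q'](R)) → 1
  S → 3
  U → 4
  (S ⋈[g=a] U) → 2
  ρ[u/x]((S ⋈[g=a] U)) → 2
  π[u](ρ[u/x]((S ⋈[g=a] U))) → 2
  (π[u](σ[u='q'](R)) − π[u](ρ[u/x]((S ⋈[g=a] U)))) → 1

E1 result:
u
q
r
r
E2 result:
u
q
Witness: ('r',) appears 2× in E1 but 0× in E2.

no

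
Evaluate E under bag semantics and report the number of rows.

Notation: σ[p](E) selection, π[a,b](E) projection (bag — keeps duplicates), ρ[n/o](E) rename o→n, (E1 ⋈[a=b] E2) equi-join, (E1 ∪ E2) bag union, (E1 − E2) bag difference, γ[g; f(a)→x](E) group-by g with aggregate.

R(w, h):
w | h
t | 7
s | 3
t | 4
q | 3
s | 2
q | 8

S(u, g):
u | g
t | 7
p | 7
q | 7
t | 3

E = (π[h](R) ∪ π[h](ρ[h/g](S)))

Per-node cardinality:
  R → 6
  π[h](R) → 6
  S → 4
  ρ[h/g](S) → 4
  π[h](ρ[h/g](S)) → 4
  (π[h](R) ∪ π[h](ρ[h/g](S))) → 10

|E| = 10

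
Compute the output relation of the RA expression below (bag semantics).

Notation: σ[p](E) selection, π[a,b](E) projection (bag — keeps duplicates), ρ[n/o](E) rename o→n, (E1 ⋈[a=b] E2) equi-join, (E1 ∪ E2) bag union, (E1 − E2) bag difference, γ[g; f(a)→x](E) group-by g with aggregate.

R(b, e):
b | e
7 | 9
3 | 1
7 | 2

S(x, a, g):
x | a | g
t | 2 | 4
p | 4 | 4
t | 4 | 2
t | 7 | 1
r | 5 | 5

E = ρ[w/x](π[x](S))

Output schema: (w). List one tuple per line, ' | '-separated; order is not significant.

Row counts bottom-up:
  S → 5
  π[x](S) → 5
  ρ[w/x](π[x](S)) → 5

== RESULT ==
w
p
r
t
t
t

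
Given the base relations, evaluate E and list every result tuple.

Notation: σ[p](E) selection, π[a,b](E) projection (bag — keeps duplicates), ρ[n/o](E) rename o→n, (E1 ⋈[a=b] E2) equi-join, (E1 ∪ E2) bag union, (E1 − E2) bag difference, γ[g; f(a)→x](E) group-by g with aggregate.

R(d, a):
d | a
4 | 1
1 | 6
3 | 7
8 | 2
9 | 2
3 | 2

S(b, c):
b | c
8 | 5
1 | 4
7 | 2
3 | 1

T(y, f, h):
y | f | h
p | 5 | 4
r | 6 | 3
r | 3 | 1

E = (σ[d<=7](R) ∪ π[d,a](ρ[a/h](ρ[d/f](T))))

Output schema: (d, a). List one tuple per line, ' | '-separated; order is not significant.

Per-node cardinality:
  R → 6
  σ[d<=7](R) → 4
  T → 3
  ρ[d/f](T) → 3
  ρ[a/h](ρ[d/f](T)) → 3
  π[d,a](ρ[a/h](ρ[d/f](T))) → 3
  (σ[d<=7](R) ∪ π[d,a](ρ[a/h](ρ[d/f](T)))) → 7

== RESULT ==
d | a
1 | 6
3 | 1
3 | 2
3 | 7
4 | 1
5 | 4
6 | 3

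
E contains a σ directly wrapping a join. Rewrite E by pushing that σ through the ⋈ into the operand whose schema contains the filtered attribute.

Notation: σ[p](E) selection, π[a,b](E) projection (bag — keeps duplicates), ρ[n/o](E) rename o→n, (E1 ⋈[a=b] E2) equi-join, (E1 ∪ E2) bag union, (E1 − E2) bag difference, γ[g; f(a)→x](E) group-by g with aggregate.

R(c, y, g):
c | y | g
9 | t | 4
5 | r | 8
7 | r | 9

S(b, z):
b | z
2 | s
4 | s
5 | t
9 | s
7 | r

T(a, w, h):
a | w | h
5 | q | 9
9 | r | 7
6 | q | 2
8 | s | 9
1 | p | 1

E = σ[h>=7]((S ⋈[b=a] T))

σ filters on h, owned by the right side.
E' = (S ⋈[b=a] σ[h>=7](T))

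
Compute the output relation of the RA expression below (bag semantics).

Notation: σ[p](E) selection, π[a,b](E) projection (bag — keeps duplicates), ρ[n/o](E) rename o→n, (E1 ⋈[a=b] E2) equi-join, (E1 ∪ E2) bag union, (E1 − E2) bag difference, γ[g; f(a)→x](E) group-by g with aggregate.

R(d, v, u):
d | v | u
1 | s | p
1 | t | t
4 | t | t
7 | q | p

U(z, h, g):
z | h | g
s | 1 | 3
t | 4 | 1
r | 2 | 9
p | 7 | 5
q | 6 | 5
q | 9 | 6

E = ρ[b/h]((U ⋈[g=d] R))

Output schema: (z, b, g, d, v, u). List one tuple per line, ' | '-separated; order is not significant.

Stepwise |·|:
  U → 6
  R → 4
  (U ⋈[g=d] R) → 2
  ρ[b/h]((U ⋈[g=d] R)) → 2

== RESULT ==
z | b | g | d | v | u
t | 4 | 1 | 1 | s | p
t | 4 | 1 | 1 | t | t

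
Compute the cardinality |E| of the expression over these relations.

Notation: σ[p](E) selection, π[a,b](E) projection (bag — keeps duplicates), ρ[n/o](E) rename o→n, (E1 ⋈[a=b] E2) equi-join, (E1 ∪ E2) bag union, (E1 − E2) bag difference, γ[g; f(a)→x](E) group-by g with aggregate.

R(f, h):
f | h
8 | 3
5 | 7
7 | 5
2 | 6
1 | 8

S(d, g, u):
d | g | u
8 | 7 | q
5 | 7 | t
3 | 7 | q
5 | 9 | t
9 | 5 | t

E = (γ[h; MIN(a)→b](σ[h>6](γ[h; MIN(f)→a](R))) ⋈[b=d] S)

Per-node cardinality:
  R → 5
  γ[h; MIN(f)→a](R) → 5
  σ[h>6](γ[h; MIN(f)→a](R)) → 2
  γ[h; MIN(a)→b](σ[h>6](γ[h; MIN(f)→a](R))) → 2
  S → 5
  (γ[h; MIN(a)→b](σ[h>6](γ[h; MIN(f)→a](R))) ⋈[b=d] S) → 2

|E| = 2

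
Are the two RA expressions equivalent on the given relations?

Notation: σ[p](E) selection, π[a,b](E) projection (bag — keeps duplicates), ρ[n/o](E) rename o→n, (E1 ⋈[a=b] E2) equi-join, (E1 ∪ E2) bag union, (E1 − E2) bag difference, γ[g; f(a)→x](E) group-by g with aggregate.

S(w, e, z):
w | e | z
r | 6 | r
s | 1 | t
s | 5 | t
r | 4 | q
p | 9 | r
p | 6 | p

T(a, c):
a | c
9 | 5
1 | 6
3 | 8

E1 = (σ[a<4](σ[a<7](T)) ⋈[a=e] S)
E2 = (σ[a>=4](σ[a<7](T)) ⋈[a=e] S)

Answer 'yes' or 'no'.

E1 subexpression sizes:
  T → 3
  σ[a<7](T) → 2
  σ[a<4](σ[a<7](T)) → 2
  S → 6
  (σ[a<4](σ[a<7](T)) ⋈[a=e] S) → 1
E2 subexpression sizes:
  T → 3
  σ[a<7](T) → 2
  σ[a>=4](σ[a<7](T)) → 0
  S → 6
  (σ[a>=4](σ[a<7](T)) ⋈[a=e] S) → 0

E1 result:
a | c | w | e | z
1 | 6 | s | 1 | t
E2 result:
a | c | w | e | z
(0 rows)
Witness: (1, 6, 's', 1, 't') appears 1× in E1 but 0× in E2.

no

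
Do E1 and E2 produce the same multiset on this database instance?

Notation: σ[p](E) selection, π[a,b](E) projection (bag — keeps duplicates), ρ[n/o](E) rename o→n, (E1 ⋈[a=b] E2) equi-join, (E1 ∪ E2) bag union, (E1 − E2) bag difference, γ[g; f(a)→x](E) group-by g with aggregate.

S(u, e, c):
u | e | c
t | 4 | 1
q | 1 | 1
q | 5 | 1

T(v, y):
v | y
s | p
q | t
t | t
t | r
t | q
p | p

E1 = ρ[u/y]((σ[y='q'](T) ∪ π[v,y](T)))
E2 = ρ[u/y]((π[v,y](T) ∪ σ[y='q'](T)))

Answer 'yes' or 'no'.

E1 stepwise |·|:
  T → 6
  σ[y='q'](T) → 1
  T → 6
  π[v,y](T) → 6
  (σ[y='q'](T) ∪ π[v,y](T)) → 7
  ρ[u/y]((σ[y='q'](T) ∪ π[v,y](T))) → 7
E2 stepwise |·|:
  T → 6
  π[v,y](T) → 6
  T → 6
  σ[y='q'](T) → 1
  (π[v,y](T) ∪ σ[y='q'](T)) → 7
  ρ[u/y]((π[v,y](T) ∪ σ[y='q'](T))) → 7

E1 and E2 produce the same multiset:
v | u
p | p
q | t
s | p
t | q
t | q
t | r
t | t

yes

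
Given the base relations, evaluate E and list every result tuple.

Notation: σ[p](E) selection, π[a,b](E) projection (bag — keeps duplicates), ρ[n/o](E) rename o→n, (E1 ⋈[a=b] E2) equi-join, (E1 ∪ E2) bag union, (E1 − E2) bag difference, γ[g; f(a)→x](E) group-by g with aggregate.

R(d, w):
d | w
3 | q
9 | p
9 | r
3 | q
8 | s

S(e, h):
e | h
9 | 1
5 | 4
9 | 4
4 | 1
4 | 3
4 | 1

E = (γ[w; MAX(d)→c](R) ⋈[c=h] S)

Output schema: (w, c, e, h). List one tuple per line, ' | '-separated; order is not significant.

Per-node cardinality:
  R → 5
  γ[w; MAX(d)→c](R) → 4
  S → 6
  (γ[w; MAX(d)→c](R) ⋈[c=h] S) → 1

== RESULT ==
w | c | e | h
q | 3 | 4 | 3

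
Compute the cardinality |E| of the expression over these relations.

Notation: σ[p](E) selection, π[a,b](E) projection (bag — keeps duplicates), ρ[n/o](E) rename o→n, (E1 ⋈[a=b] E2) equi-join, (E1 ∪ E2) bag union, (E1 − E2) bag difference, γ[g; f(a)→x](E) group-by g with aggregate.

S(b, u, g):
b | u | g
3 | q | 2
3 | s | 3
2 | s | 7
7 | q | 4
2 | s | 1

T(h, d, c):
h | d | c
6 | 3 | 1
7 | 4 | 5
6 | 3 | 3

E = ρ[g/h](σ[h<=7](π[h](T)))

Per-node cardinality:
  T → 3
  π[h](T) → 3
  σ[h<=7](π[h](T)) → 3
  ρ[g/h](σ[h<=7](π[h](T))) → 3

|E| = 3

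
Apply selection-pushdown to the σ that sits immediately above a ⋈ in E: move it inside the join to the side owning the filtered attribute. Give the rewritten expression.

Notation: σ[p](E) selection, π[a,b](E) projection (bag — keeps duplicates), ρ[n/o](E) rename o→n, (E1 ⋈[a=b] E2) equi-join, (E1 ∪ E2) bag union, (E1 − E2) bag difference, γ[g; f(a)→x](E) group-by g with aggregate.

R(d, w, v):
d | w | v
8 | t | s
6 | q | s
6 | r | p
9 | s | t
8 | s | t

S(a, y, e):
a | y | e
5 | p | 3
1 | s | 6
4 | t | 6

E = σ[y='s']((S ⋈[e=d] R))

σ filters on y, owned by the left side.
E' = (σ[y='s'](S) ⋈[e=d] R)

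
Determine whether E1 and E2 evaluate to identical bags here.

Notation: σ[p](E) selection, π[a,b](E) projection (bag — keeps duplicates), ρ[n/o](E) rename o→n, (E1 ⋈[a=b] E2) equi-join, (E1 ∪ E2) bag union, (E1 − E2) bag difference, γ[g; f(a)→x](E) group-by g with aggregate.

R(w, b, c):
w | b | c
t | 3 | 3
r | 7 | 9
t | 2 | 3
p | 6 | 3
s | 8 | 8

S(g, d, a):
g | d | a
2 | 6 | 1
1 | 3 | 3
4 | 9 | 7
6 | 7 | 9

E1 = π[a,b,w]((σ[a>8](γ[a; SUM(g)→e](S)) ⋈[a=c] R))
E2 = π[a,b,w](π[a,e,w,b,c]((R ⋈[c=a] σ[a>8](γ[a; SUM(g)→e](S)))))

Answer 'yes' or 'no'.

E1 per-node cardinality:
  S → 4
  γ[a; SUM(g)→e](S) → 4
  σ[a>8](γ[a; SUM(g)→e](S)) → 1
  R → 5
  (σ[a>8](γ[a; SUM(g)→e](S)) ⋈[a=c] R) → 1
  π[a,b,w]((σ[a>8](γ[a; SUM(g)→e](S)) ⋈[a=c] R)) → 1
E2 per-node cardinality:
  R → 5
  S → 4
  γ[a; SUM(g)→e](S) → 4
  σ[a>8](γ[a; SUM(g)→e](S)) → 1
  (R ⋈[c=a] σ[a>8](γ[a; SUM(g)→e](S))) → 1
  π[a,e,w,b,c]((R ⋈[c=a] σ[a>8](γ[a; SUM(g)→e](S)))) → 1
  π[a,b,w](π[a,e,w,b,c]((R ⋈[c=a] σ[a>8](γ[a; SUM(g)→e](S))))) → 1

E1 and E2 produce the same multiset:
a | b | w
9 | 7 | r

yes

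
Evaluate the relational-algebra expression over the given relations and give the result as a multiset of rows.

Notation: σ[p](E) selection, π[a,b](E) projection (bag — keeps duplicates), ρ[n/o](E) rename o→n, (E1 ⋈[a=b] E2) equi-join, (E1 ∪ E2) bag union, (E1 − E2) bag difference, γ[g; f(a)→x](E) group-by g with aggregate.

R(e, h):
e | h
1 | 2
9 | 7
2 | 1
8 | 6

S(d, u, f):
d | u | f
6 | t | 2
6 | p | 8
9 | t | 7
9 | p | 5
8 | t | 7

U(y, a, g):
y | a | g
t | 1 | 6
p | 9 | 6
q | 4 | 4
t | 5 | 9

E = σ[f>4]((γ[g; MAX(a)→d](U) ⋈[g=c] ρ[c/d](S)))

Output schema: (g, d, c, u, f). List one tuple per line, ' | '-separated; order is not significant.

Per-node cardinality:
  U → 4
  γ[g; MAX(a)→d](U) → 3
  S → 5
  ρ[c/d](S) → 5
  (γ[g; MAX(a)→d](U) ⋈[g=c] ρ[c/d](S)) → 4
  σ[f>4]((γ[g; MAX(a)→d](U) ⋈[g=c] ρ[c/d](S))) → 3

== RESULT ==
g | d | c | u | f
6 | 9 | 6 | p | 8
9 | 5 | 9 | p | 5
9 | 5 | 9 | t | 7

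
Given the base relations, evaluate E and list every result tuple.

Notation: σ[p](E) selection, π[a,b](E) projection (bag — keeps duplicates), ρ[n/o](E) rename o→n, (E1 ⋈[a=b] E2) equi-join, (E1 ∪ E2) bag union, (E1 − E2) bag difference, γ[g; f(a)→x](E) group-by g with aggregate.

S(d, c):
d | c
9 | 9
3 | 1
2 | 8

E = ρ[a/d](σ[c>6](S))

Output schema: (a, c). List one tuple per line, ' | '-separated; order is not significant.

Stepwise |·|:
  S → 3
  σ[c>6](S) → 2
  ρ[a/d](σ[c>6](S)) → 2

== RESULT ==
a | c
2 | 8
9 | 9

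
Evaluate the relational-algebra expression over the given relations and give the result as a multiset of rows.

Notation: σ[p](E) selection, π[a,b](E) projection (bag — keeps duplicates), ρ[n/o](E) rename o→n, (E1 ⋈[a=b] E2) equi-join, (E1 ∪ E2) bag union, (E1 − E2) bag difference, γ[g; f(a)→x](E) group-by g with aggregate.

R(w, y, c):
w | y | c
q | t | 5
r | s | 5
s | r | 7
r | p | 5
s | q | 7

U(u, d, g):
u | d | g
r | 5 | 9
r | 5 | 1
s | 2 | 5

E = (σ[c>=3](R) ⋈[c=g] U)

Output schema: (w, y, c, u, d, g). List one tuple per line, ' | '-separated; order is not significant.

Subexpression sizes:
  R → 5
  σ[c>=3](R) → 5
  U → 3
  (σ[c>=3](R) ⋈[c=g] U) → 3

== RESULT ==
w | y | c | u | d | g
q | t | 5 | s | 2 | 5
r | p | 5 | s | 2 | 5
r | s | 5 | s | 2 | 5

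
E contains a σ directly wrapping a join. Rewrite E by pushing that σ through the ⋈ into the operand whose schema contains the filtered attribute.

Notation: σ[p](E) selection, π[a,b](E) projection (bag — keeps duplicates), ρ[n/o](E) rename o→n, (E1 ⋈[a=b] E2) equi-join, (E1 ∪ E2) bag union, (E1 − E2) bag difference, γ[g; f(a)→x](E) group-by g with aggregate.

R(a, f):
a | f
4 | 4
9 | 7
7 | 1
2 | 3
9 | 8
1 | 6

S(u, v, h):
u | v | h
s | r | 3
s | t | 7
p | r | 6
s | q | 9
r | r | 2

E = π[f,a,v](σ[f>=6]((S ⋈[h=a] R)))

σ filters on f, owned by the right side.
E' = π[f,a,v]((S ⋈[h=a] σ[f>=6](R)))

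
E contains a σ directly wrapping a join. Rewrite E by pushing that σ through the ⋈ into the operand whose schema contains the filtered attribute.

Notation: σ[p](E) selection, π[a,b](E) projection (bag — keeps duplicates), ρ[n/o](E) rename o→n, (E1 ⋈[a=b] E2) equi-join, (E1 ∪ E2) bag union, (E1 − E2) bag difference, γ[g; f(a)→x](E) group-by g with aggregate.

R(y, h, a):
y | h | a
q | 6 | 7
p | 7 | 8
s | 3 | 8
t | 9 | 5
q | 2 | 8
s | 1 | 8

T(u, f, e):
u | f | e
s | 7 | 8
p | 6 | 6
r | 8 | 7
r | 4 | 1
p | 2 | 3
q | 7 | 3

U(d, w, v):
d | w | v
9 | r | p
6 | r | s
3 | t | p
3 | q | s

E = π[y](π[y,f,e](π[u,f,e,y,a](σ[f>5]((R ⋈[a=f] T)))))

σ filters on f, owned by the right side.
E' = π[y](π[y,f,e](π[u,f,e,y,a]((R ⋈[a=f] σ[f>5](T)))))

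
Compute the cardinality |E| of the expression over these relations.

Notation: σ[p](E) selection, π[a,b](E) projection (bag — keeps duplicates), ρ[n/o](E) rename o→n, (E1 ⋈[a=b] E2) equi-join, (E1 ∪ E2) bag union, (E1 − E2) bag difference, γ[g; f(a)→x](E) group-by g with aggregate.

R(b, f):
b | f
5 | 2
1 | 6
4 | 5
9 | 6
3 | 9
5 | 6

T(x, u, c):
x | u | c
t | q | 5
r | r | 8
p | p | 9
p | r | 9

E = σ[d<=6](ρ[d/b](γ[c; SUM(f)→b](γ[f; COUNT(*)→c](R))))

Subexpression sizes:
  R → 6
  γ[f; COUNT(*)→c](R) → 4
  γ[c; SUM(f)→b](γ[f; COUNT(*)→c](R)) → 2
  ρ[d/b](γ[c; SUM(f)→b](γ[f; COUNT(*)→c](R))) → 2
  σ[d<=6](ρ[d/b](γ[c; SUM(f)→b](γ[f; COUNT(*)→c](R)))) → 1

|E| = 1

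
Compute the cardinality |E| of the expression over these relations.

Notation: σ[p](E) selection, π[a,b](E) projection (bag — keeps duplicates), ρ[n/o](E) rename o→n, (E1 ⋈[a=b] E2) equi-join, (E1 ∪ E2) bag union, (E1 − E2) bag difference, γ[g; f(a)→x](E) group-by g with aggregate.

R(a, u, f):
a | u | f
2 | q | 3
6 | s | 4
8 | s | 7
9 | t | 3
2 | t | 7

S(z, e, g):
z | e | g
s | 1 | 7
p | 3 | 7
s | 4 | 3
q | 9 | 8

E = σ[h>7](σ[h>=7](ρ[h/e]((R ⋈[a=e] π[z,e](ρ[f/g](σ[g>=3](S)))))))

Stepwise |·|:
  R → 5
  S → 4
  σ[g>=3](S) → 4
  ρ[f/g](σ[g>=3](S)) → 4
  π[z,e](ρ[f/g](σ[g>=3](S))) → 4
  (R ⋈[a=e] π[z,e](ρ[f/g](σ[g>=3](S)))) → 1
  ρ[h/e]((R ⋈[a=e] π[z,e](ρ[f/g](σ[g>=3](S))))) → 1
  σ[h>=7](ρ[h/e]((R ⋈[a=e] π[z,e](ρ[f/g](σ[g>=3](S)))))) → 1
  σ[h>7](σ[h>=7](ρ[h/e]((R ⋈[a=e] π[z,e](ρ[f/g](σ[g>=3](S))))))) → 1

|E| = 1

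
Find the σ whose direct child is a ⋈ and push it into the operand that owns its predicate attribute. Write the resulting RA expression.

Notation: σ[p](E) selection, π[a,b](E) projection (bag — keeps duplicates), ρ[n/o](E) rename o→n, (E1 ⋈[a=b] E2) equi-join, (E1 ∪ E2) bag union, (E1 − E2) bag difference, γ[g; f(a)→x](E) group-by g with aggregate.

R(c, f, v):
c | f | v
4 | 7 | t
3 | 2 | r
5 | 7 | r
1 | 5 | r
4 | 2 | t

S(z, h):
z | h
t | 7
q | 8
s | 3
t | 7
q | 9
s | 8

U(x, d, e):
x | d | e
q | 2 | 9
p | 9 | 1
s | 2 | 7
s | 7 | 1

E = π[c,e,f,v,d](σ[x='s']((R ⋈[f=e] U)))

σ filters on x, owned by the right side.
E' = π[c,e,f,v,d]((R ⋈[f=e] σ[x='s'](U)))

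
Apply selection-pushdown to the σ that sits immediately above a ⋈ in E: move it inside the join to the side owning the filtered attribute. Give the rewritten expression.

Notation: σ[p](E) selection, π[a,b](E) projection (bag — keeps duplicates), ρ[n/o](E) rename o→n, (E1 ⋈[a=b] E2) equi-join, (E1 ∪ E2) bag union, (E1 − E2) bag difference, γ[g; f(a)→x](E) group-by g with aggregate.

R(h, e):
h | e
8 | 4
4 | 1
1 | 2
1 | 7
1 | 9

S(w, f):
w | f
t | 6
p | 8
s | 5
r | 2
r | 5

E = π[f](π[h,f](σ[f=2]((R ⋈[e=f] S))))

σ filters on f, owned by the right side.
E' = π[f](π[h,f]((R ⋈[e=f] σ[f=2](S))))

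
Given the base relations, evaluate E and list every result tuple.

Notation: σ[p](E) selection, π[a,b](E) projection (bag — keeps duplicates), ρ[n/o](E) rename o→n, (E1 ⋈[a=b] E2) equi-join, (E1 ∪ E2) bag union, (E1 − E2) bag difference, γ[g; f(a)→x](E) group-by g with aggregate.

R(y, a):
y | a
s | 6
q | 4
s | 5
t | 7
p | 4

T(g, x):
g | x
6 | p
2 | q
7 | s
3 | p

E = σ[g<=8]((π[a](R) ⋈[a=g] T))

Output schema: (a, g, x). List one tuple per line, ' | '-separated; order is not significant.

Stepwise |·|:
  R → 5
  π[a](R) → 5
  T → 4
  (π[a](R) ⋈[a=g] T) → 2
  σ[g<=8]((π[a](R) ⋈[a=g] T)) → 2

== RESULT ==
a | g | x
6 | 6 | p
7 | 7 | s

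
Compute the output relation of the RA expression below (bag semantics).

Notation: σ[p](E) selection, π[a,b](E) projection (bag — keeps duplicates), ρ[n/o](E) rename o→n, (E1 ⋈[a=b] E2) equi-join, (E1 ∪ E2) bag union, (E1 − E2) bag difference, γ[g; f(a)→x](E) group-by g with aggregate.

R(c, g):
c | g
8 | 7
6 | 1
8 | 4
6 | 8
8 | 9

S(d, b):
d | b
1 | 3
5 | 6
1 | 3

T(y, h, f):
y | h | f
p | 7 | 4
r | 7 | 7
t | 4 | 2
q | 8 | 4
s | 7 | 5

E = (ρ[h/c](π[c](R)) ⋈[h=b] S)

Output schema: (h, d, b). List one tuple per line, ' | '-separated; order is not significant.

Row counts bottom-up:
  R → 5
  π[c](R) → 5
  ρ[h/c](π[c](R)) → 5
  S → 3
  (ρ[h/c](π[c](R)) ⋈[h=b] S) → 2

== RESULT ==
h | d | b
6 | 5 | 6
6 | 5 | 6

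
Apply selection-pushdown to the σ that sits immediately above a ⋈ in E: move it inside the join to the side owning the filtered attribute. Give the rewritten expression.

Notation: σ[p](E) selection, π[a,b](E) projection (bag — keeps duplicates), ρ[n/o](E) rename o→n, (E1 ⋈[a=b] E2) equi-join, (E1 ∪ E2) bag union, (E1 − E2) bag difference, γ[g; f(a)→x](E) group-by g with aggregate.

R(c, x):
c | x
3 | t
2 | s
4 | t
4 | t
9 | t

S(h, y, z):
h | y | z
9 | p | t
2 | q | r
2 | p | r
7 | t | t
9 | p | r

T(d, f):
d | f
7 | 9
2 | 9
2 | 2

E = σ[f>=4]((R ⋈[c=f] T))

σ filters on f, owned by the right side.
E' = (R ⋈[c=f] σ[f>=4](T))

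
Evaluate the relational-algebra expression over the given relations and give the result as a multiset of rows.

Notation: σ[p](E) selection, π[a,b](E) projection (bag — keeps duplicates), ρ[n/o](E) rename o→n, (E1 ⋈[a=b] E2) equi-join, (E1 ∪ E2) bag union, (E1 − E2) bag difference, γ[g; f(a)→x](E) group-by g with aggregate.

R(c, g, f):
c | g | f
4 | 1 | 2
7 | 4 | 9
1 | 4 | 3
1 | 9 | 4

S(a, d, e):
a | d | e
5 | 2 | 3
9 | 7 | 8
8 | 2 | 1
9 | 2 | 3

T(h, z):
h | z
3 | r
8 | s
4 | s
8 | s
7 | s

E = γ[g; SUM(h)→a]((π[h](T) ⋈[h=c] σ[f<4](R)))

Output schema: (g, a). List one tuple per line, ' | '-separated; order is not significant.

Subexpression sizes:
  T → 5
  π[h](T) → 5
  R → 4
  σ[f<4](R) → 2
  (π[h](T) ⋈[h=c] σ[f<4](R)) → 1
  γ[g; SUM(h)→a]((π[h](T) ⋈[h=c] σ[f<4](R))) → 1

== RESULT ==
g | a
1 | 4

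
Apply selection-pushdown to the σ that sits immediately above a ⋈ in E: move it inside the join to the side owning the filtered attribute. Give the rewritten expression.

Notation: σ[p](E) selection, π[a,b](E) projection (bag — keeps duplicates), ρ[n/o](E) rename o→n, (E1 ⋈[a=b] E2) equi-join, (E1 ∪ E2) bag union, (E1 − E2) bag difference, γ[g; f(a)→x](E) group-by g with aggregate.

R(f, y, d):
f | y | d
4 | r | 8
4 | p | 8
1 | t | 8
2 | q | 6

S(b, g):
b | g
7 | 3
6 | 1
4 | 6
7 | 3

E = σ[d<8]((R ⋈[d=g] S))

σ filters on d, owned by the left side.
E' = (σ[d<8](R) ⋈[d=g] S)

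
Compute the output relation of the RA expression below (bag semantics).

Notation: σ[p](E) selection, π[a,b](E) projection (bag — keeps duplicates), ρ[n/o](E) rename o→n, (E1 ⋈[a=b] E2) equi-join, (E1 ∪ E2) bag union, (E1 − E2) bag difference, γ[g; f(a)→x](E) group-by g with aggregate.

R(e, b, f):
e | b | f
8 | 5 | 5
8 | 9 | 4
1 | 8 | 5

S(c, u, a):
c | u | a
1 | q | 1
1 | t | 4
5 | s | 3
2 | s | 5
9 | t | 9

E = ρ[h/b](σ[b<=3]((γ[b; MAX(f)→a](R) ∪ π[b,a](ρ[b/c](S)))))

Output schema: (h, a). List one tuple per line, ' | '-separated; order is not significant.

Stepwise |·|:
  R → 3
  γ[b; MAX(f)→a](R) → 3
  S → 5
  ρ[b/c](S) → 5
  π[b,a](ρ[b/c](S)) → 5
  (γ[b; MAX(f)→a](R) ∪ π[b,a](ρ[b/c](S))) → 8
  σ[b<=3]((γ[b; MAX(f)→a](R) ∪ π[b,a](ρ[b/c](S)))) → 3
  ρ[h/b](σ[b<=3]((γ[b; MAX(f)→a](R) ∪ π[b,a](ρ[b/c](S))))) → 3

== RESULT ==
h | a
1 | 1
1 | 4
2 | 5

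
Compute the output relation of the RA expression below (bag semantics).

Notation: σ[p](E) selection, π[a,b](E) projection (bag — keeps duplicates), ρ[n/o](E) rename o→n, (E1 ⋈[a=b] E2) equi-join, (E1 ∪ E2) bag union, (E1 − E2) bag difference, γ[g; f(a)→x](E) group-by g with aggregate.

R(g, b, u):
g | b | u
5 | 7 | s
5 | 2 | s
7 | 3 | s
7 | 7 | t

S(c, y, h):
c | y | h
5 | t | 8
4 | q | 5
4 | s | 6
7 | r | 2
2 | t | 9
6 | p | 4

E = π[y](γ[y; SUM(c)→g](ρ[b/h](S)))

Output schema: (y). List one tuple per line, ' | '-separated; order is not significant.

Stepwise |·|:
  S → 6
  ρ[b/h](S) → 6
  γ[y; SUM(c)→g](ρ[b/h](S)) → 5
  π[y](γ[y; SUM(c)→g](ρ[b/h](S))) → 5

== RESULT ==
y
p
q
r
s
t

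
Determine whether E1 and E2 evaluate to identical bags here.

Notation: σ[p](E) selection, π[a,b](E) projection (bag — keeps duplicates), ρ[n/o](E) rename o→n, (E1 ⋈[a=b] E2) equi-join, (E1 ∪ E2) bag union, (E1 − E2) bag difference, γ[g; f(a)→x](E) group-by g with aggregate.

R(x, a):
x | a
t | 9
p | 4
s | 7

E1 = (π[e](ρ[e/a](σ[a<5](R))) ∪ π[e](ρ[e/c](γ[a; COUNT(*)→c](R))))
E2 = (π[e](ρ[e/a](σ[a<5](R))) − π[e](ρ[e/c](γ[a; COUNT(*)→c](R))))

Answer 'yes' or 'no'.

E1 subexpression sizes:
  R → 3
  σ[a<5](R) → 1
  ρ[e/a](σ[a<5](R)) → 1
  π[e](ρ[e/a](σ[a<5](R))) → 1
  R → 3
  γ[a; COUNT(*)→c](R) → 3
  ρ[e/c](γ[a; COUNT(*)→c](R)) → 3
  π[e](ρ[e/c](γ[a; COUNT(*)→c](R))) → 3
  (π[e](ρ[e/a](σ[a<5](R))) ∪ π[e](ρ[e/c](γ[a; COUNT(*)→c](R)))) → 4
E2 subexpression sizes:
  R → 3
  σ[a<5](R) → 1
  ρ[e/a](σ[a<5](R)) → 1
  π[e](ρ[e/a](σ[a<5](R))) → 1
  R → 3
  γ[a; COUNT(*)→c](R) → 3
  ρ[e/c](γ[a; COUNT(*)→c](R)) → 3
  π[e](ρ[e/c](γ[a; COUNT(*)→c](R))) → 3
  (π[e](ρ[e/a](σ[a<5](R))) − π[e](ρ[e/c](γ[a; COUNT(*)→c](R)))) → 1

E1 result:
e
1
1
1
4
E2 result:
e
4
Witness: (1,) appears 3× in E1 but 0× in E2.

no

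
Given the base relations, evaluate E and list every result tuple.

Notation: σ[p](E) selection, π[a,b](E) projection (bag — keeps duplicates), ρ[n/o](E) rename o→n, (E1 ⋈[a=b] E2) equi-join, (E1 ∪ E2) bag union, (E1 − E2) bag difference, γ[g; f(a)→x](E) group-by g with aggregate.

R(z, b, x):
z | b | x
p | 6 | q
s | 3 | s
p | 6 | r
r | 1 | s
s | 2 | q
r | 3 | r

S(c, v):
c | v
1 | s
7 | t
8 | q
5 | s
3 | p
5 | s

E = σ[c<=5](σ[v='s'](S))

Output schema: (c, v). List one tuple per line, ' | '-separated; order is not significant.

Subexpression sizes:
  S → 6
  σ[v='s'](S) → 3
  σ[c<=5](σ[v='s'](S)) → 3

== RESULT ==
c | v
1 | s
5 | s
5 | s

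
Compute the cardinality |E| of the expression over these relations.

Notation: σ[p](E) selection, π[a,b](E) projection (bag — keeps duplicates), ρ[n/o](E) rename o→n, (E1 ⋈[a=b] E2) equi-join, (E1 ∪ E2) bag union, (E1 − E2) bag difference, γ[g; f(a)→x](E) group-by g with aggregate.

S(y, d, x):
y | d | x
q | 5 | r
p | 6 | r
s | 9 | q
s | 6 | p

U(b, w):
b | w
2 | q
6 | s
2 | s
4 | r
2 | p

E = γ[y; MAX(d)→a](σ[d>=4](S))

Per-node cardinality:
  S → 4
  σ[d>=4](S) → 4
  γ[y; MAX(d)→a](σ[d>=4](S)) → 3

|E| = 3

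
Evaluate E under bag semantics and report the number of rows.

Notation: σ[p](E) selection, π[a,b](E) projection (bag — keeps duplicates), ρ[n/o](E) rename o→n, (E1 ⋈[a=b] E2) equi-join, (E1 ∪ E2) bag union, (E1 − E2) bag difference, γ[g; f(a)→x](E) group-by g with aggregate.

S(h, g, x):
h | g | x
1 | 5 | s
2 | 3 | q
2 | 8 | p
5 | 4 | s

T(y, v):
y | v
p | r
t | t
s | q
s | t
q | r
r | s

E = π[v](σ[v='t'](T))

Subexpression sizes:
  T → 6
  σ[v='t'](T) → 2
  π[v](σ[v='t'](T)) → 2

|E| = 2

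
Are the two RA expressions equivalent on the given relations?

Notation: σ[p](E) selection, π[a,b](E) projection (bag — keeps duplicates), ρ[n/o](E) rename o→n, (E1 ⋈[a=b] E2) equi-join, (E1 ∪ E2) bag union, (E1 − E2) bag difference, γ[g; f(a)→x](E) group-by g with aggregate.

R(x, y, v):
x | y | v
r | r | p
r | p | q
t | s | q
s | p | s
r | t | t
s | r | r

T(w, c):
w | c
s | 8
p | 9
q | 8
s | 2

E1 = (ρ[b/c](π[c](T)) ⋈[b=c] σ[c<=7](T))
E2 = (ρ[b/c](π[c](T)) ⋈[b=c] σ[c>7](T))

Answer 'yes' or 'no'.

E1 stepwise |·|:
  T → 4
  π[c](T) → 4
  ρ[b/c](π[c](T)) → 4
  T → 4
  σ[c<=7](T) → 1
  (ρ[b/c](π[c](T)) ⋈[b=c] σ[c<=7](T)) → 1
E2 stepwise |·|:
  T → 4
  π[c](T) → 4
  ρ[b/c](π[c](T)) → 4
  T → 4
  σ[c>7](T) → 3
  (ρ[b/c](π[c](T)) ⋈[b=c] σ[c>7](T)) → 5

E1 result:
b | w | c
2 | s | 2
E2 result:
b | w | c
8 | q | 8
8 | q | 8
8 | s | 8
8 | s | 8
9 | p | 9
Witness: (8, 'q', 8) appears 0× in E1 but 2× in E2.

no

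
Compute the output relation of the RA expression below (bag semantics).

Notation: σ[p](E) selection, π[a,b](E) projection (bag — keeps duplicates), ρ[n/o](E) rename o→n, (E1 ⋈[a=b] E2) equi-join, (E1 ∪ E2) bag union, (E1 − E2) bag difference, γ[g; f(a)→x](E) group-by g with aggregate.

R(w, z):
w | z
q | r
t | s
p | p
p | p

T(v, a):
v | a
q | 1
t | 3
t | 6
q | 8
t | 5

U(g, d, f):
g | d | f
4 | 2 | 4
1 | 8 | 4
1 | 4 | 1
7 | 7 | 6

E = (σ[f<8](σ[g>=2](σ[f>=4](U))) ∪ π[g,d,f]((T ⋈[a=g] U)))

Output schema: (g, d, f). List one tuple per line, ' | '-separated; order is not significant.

Subexpression sizes:
  U → 4
  σ[f>=4](U) → 3
  σ[g>=2](σ[f>=4](U)) → 2
  σ[f<8](σ[g>=2](σ[f>=4](U))) → 2
  T → 5
  U → 4
  (T ⋈[a=g] U) → 2
  π[g,d,f]((T ⋈[a=g] U)) → 2
  (σ[f<8](σ[g>=2](σ[f>=4](U))) ∪ π[g,d,f]((T ⋈[a=g] U))) → 4

== RESULT ==
g | d | f
1 | 4 | 1
1 | 8 | 4
4 | 2 | 4
7 | 7 | 6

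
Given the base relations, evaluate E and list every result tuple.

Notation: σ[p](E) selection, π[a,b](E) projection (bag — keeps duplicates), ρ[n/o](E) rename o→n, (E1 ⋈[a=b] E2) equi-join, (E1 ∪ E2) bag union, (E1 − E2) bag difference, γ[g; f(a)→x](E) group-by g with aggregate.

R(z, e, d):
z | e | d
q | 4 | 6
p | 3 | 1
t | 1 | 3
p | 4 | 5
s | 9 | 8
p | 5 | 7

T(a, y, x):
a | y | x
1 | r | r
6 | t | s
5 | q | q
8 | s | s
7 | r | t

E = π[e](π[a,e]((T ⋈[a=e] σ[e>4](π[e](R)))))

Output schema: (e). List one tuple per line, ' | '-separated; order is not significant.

Stepwise |·|:
  T → 5
  R → 6
  π[e](R) → 6
  σ[e>4](π[e](R)) → 2
  (T ⋈[a=e] σ[e>4](π[e](R))) → 1
  π[a,e]((T ⋈[a=e] σ[e>4](π[e](R)))) → 1
  π[e](π[a,e]((T ⋈[a=e] σ[e>4](π[e](R))))) → 1

== RESULT ==
e
5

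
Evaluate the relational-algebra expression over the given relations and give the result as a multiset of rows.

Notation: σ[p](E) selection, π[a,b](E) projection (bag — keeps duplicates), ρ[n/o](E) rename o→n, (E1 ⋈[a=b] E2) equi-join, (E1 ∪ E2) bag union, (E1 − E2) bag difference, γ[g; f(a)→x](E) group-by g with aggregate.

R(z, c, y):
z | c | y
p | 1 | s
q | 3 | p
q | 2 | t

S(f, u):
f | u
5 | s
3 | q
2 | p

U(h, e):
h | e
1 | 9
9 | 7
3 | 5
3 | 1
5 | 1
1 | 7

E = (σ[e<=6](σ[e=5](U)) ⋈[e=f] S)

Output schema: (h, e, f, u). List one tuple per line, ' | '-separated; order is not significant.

Per-node cardinality:
  U → 6
  σ[e=5](U) → 1
  σ[e<=6](σ[e=5](U)) → 1
  S → 3
  (σ[e<=6](σ[e=5](U)) ⋈[e=f] S) → 1

== RESULT ==
h | e | f | u
3 | 5 | 5 | s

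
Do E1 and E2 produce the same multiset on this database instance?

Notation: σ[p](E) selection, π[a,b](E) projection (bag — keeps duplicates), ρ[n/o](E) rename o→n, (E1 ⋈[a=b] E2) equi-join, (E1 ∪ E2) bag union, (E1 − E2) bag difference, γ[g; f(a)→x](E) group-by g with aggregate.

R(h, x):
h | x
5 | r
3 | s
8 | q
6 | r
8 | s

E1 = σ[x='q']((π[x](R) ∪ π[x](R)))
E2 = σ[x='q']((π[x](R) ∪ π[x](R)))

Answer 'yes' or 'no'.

E1 stepwise |·|:
  R → 5
  π[x](R) → 5
  R → 5
  π[x](R) → 5
  (π[x](R) ∪ π[x](R)) → 10
  σ[x='q']((π[x](R) ∪ π[x](R))) → 2
E2 stepwise |·|:
  R → 5
  π[x](R) → 5
  R → 5
  π[x](R) → 5
  (π[x](R) ∪ π[x](R)) → 10
  σ[x='q']((π[x](R) ∪ π[x](R))) → 2

E1 and E2 produce the same multiset:
x
q
q

yes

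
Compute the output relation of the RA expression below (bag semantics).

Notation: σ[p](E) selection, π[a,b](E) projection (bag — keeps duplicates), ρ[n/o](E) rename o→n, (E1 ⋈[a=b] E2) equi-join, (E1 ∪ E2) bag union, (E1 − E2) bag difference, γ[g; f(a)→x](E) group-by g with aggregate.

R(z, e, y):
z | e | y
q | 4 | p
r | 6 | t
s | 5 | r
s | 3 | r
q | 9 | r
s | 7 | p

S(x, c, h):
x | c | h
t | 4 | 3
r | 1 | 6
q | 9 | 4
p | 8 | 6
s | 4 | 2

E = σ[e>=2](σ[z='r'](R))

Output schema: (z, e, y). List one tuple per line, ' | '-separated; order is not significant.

Stepwise |·|:
  R → 6
  σ[z='r'](R) → 1
  σ[e>=2](σ[z='r'](R)) → 1

== RESULT ==
z | e | y
r | 6 | t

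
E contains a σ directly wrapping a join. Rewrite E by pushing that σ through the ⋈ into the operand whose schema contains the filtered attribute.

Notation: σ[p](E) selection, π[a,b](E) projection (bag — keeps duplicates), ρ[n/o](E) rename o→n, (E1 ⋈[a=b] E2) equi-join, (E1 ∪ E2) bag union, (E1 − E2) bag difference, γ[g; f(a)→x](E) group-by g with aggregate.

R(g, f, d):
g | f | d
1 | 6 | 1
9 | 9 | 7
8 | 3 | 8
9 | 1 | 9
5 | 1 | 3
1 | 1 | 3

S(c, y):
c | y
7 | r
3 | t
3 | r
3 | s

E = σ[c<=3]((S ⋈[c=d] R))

σ filters on c, owned by the left side.
E' = (σ[c<=3](S) ⋈[c=d] R)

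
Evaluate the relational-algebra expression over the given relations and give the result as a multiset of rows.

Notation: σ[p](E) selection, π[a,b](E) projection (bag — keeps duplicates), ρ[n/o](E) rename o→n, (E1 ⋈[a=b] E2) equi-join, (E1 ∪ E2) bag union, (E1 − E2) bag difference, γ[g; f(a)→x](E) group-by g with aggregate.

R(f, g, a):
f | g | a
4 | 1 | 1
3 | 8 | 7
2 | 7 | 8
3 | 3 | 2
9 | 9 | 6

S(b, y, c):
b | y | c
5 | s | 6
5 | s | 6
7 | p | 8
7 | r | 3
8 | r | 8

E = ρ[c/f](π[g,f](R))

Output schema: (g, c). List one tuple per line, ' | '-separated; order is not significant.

Row counts bottom-up:
  R → 5
  π[g,f](R) → 5
  ρ[c/f](π[g,f](R)) → 5

== RESULT ==
g | c
1 | 4
3 | 3
7 | 2
8 | 3
9 | 9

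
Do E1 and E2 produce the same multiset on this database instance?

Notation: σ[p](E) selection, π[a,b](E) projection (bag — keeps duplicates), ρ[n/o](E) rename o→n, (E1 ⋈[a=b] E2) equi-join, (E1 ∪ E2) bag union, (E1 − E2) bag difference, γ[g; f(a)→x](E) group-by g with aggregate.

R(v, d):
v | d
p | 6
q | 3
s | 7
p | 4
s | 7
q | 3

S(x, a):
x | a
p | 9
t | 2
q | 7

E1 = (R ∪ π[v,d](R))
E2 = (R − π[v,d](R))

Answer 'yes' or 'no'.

E1 subexpression sizes:
  R → 6
  R → 6
  π[v,d](R) → 6
  (R ∪ π[v,d](R)) → 12
E2 subexpression sizes:
  R → 6
  R → 6
  π[v,d](R) → 6
  (R − π[v,d](R)) → 0

E1 result:
v | d
p | 4
p | 4
p | 6
p | 6
q | 3
q | 3
q | 3
q | 3
s | 7
s | 7
s | 7
s | 7
E2 result:
v | d
(0 rows)
Witness: ('q', 3) appears 4× in E1 but 0× in E2.

no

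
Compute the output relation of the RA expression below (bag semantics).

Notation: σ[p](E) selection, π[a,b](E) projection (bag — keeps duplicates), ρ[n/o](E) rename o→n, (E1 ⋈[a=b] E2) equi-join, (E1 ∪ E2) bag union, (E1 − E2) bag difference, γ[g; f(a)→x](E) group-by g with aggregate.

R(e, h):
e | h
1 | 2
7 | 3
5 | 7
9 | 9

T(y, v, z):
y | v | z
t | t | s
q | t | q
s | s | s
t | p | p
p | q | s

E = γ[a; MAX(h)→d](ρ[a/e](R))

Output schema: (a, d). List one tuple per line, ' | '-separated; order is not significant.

Stepwise |·|:
  R → 4
  ρ[a/e](R) → 4
  γ[a; MAX(h)→d](ρ[a/e](R)) → 4

== RESULT ==
a | d
1 | 2
5 | 7
7 | 3
9 | 9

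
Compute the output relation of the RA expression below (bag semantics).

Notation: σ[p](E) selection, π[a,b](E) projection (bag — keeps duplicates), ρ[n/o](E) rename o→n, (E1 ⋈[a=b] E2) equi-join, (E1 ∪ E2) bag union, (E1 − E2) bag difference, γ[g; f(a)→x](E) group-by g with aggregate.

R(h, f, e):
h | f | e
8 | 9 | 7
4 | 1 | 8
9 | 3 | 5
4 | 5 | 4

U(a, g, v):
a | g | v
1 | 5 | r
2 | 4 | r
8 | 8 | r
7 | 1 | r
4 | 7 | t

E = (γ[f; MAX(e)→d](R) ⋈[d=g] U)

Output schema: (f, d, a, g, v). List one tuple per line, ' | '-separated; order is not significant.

Per-node cardinality:
  R → 4
  γ[f; MAX(e)→d](R) → 4
  U → 5
  (γ[f; MAX(e)→d](R) ⋈[d=g] U) → 4

== RESULT ==
f | d | a | g | v
1 | 8 | 8 | 8 | r
3 | 5 | 1 | 5 | r
5 | 4 | 2 | 4 | r
9 | 7 | 4 | 7 | t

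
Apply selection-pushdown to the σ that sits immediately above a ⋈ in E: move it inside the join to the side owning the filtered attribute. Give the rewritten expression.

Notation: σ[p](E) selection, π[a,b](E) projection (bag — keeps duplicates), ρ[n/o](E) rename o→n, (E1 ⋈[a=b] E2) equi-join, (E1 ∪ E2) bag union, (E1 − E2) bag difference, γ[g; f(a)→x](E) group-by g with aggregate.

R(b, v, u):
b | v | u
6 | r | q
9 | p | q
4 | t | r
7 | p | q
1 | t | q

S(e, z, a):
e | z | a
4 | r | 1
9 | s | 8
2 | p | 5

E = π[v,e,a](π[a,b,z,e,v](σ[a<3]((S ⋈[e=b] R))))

σ filters on a, owned by the left side.
E' = π[v,e,a](π[a,b,z,e,v]((σ[a<3](S) ⋈[e=b] R)))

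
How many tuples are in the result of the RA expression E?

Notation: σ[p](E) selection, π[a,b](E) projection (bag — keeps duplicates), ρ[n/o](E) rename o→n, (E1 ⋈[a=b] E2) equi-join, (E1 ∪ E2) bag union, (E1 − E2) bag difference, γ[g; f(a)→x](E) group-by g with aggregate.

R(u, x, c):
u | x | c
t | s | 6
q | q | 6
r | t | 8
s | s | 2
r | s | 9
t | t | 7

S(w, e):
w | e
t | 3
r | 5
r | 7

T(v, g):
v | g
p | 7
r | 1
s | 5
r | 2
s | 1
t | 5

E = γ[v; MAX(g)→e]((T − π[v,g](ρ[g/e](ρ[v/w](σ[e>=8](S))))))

Row counts bottom-up:
  T → 6
  S → 3
  σ[e>=8](S) → 0
  ρ[v/w](σ[e>=8](S)) → 0
  ρ[g/e](ρ[v/w](σ[e>=8](S))) → 0
  π[v,g](ρ[g/e](ρ[v/w](σ[e>=8](S)))) → 0
  (T − π[v,g](ρ[g/e](ρ[v/w](σ[e>=8](S))))) → 6
  γ[v; MAX(g)→e]((T − π[v,g](ρ[g/e](ρ[v/w](σ[e>=8](S)))))) → 4

|E| = 4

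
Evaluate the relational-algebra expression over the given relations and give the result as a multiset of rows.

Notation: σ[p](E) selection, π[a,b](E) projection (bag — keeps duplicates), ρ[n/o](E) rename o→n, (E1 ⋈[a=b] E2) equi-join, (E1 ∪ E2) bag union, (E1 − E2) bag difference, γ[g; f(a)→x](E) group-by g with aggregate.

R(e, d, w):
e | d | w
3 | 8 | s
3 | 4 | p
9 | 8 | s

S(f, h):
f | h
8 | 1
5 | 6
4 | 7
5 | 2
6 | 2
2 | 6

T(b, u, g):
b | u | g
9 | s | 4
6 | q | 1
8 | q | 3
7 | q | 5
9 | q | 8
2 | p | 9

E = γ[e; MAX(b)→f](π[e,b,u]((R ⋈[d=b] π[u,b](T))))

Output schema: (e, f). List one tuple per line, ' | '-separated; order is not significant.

Stepwise |·|:
  R → 3
  T → 6
  π[u,b](T) → 6
  (R ⋈[d=b] π[u,b](T)) → 2
  π[e,b,u]((R ⋈[d=b] π[u,b](T))) → 2
  γ[e; MAX(b)→f](π[e,b,u]((R ⋈[d=b] π[u,b](T)))) → 2

== RESULT ==
e | f
3 | 8
9 | 8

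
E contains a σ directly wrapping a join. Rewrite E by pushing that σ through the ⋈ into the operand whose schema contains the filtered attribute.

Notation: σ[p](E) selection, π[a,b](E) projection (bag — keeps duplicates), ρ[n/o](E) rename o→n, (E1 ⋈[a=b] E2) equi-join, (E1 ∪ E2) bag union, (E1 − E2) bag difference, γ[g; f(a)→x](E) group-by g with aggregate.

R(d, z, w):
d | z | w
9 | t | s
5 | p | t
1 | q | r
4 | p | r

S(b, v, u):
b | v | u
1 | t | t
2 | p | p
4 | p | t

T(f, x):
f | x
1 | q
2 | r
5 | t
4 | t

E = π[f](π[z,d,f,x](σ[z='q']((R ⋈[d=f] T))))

σ filters on z, owned by the left side.
E' = π[f](π[z,d,f,x]((σ[z='q'](R) ⋈[d=f] T)))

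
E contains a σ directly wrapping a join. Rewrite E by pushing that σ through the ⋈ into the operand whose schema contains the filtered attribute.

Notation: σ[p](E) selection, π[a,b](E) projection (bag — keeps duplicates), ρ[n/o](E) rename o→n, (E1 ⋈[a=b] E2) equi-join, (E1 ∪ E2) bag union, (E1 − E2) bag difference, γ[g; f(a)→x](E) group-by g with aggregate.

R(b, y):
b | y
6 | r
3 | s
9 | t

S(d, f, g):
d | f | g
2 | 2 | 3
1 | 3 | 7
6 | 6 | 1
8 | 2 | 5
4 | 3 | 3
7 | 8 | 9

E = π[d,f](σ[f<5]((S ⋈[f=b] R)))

σ filters on f, owned by the left side.
E' = π[d,f]((σ[f<5](S) ⋈[f=b] R))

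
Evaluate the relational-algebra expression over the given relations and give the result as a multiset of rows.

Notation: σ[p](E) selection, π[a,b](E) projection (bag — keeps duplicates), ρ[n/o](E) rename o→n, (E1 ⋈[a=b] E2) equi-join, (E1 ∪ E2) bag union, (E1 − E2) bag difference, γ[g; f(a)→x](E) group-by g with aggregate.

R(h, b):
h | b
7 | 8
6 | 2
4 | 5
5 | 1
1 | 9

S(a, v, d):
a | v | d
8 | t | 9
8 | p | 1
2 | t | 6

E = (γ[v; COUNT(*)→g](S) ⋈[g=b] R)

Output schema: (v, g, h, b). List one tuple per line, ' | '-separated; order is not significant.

Subexpression sizes:
  S → 3
  γ[v; COUNT(*)→g](S) → 2
  R → 5
  (γ[v; COUNT(*)→g](S) ⋈[g=b] R) → 2

== RESULT ==
v | g | h | b
p | 1 | 5 | 1
t | 2 | 6 | 2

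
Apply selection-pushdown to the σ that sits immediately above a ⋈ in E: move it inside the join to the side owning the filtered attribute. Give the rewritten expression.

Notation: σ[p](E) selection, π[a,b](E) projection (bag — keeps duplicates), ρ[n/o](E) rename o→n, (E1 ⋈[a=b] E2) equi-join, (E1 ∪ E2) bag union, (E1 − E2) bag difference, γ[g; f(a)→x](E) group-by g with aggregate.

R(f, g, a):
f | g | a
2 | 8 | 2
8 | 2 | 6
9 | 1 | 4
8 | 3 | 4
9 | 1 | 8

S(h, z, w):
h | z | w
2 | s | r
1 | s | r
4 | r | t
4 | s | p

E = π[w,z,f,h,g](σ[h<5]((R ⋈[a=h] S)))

σ filters on h, owned by the right side.
E' = π[w,z,f,h,g]((R ⋈[a=h] σ[h<5](S)))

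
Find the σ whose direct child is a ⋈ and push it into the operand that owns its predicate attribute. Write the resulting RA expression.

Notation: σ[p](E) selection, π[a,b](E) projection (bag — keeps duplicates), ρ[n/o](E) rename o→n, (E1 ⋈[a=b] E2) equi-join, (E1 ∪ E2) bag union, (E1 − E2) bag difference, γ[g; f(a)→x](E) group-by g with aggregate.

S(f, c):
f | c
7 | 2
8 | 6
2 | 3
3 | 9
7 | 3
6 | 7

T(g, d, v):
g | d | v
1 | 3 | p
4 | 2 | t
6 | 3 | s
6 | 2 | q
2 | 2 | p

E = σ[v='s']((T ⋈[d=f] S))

σ filters on v, owned by the left side.
E' = (σ[v='s'](T) ⋈[d=f] S)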